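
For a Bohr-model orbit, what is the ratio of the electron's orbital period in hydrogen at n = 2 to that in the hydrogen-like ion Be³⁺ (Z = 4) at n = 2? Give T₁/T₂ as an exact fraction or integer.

T ∝ Z^-2 · n^3
T₁/T₂ = (1/4)^-2 · (2/2)^3 = 16

16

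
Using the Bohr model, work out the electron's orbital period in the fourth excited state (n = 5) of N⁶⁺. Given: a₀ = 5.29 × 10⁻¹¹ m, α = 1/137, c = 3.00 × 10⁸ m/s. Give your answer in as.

387 as

r = n²a₀/Z = 5²·5.29 × 10⁻¹¹/7 = 1.89 × 10⁻¹⁰ m
v = Zαc/n = 7·0.00730·3.00 × 10⁸/5 = 3.07 × 10⁶ m/s
T = 2πr/v = 3.87 × 10⁻¹⁶ s = 387 as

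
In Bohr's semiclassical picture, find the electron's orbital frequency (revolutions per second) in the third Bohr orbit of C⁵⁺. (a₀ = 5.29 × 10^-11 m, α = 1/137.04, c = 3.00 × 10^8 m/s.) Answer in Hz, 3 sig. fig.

8.78 × 10^15 Hz

r = n²a₀/Z = 7.94 × 10^-11 m, v = Zαc/n = 4.38 × 10^6 m/s
f = v/(2πr) = 8.78 × 10^15 Hz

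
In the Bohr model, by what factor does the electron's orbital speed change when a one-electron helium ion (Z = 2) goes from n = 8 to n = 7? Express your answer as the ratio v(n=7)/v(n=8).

v ∝ Z^1 · n^-1; with Z fixed, v ∝ n^-1.
v(n=7)/v(n=8) = (7/8)^-1 = 8/7

8/7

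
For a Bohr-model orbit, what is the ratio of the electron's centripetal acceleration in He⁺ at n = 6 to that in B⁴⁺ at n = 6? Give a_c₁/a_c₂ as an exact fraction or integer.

8/125

a_c ∝ Z^3 · n^-4
a_c₁/a_c₂ = (2/5)^3 · (6/6)^-4 = 8/125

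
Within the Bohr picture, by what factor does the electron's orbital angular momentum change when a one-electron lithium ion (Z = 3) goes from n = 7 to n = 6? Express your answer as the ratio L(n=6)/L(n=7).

L = nℏ depends only on n, so L ∝ n.
L(n=6)/L(n=7) = (6/7)^1 = 6/7

6/7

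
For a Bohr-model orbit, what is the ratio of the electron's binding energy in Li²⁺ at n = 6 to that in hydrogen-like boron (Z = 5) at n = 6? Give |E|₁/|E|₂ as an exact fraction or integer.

9/25

|E| ∝ Z^2 · n^-2
|E|₁/|E|₂ = (3/5)^2 · (6/6)^-2 = 9/25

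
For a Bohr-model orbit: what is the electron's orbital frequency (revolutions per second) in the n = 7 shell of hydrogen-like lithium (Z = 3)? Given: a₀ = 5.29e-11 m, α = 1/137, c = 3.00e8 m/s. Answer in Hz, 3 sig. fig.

1.73e14 Hz

r = n²a₀/Z = 8.64e-10 m, v = Zαc/n = 9.38e5 m/s
f = v/(2πr) = 1.73e14 Hz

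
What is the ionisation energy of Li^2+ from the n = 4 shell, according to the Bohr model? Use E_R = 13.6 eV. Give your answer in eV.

E_n = −E_R·Z²/n² = −13.6 × 3²/4² eV = -7.65 eV
Ionisation energy = −E_n = 7.65 eV

7.65 eV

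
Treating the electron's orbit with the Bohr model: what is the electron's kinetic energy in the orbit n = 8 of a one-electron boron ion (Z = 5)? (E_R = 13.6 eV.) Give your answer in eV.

For a Coulomb orbit the virial theorem gives K = −E_n.
E_n = −E_R·Z²/n², so K = E_R·Z²/n² = 13.6 × 5²/8² = 5.31 eV

5.31 eV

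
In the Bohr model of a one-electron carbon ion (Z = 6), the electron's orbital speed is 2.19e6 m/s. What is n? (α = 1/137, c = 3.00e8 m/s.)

v_n = Zαc/n ⇒ n = Zαc/v = 6 × 0.00730 × 3.00e8 / 2.19e6 ≈ 6.00
n = 6

6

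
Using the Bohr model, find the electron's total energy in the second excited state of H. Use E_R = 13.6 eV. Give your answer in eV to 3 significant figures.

E_n = −E_R·Z²/n² = −13.6 × 1²/3² = -1.51 eV

-1.51 eV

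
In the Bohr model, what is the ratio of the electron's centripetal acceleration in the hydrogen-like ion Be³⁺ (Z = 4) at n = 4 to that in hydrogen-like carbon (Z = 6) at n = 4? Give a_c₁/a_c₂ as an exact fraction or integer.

a_c ∝ Z^3 · n^-4
a_c₁/a_c₂ = (4/6)^3 · (4/4)^-4 = 8/27

8/27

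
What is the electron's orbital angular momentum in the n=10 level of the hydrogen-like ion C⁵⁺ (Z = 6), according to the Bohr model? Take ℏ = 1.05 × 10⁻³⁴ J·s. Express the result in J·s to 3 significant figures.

1.05 × 10⁻³³ J·s

L_n = nℏ = 10 × 1.05 × 10⁻³⁴ = 1.05 × 10⁻³³ J·s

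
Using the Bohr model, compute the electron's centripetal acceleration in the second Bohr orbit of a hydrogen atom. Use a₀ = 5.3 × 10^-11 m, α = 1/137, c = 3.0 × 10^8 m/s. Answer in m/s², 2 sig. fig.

5.7 × 10^21 m/s²

r = n²a₀/Z = 2.1 × 10^-10 m, v = Zαc/n = 1.1 × 10^6 m/s
a = v²/r = (1.1 × 10^6)² / 2.1 × 10^-10 = 5.7 × 10^21 m/s²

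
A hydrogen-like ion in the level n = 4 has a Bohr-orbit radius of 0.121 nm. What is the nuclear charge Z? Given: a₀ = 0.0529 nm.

r_n = n²a₀/Z ⇒ Z = n²a₀/r = 4² × 0.0529 / 0.121 ≈ 7.00
Z = 7

7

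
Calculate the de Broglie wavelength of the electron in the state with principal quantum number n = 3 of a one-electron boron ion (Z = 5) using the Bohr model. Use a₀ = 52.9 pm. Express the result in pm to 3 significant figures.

The Bohr quantisation condition is nλ = 2πr_n.
r_n = n²a₀/Z = 95.2 pm
λ = 2πr_n/n = 2π·95.2/3 = 199 pm

199 pm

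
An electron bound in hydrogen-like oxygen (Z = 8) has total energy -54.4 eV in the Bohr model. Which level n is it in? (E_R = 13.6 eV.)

E_n = −E_R Z²/n² ⇒ n² = E_R Z²/(−E_n) = 13.6 × 8² / 54.4 ≈ 16.00
n = 4

4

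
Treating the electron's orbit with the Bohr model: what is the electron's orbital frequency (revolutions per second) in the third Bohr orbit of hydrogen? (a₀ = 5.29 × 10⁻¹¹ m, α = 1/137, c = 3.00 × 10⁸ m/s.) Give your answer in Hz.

2.44 × 10¹⁴ Hz

r = n²a₀/Z = 4.76 × 10⁻¹⁰ m, v = Zαc/n = 7.30 × 10⁵ m/s
f = v/(2πr) = 2.44 × 10¹⁴ Hz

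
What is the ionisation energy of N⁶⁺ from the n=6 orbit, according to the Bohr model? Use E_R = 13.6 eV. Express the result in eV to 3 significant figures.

18.5 eV

E_n = −E_R·Z²/n² = −13.6 × 7²/6² eV = -18.5 eV
Ionisation energy = −E_n = 18.5 eV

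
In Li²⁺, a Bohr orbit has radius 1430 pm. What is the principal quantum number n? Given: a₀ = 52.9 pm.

9

r_n = n²a₀/Z ⇒ n² = rZ/a₀ = 1430 × 3 / 52.9 ≈ 81.10
n = 9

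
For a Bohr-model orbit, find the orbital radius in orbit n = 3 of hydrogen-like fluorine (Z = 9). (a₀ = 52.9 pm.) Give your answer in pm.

r_n = n²a₀/Z = 3² × 52.9 / 9
    = 9 × 52.9 / 9 = 52.9 pm

52.9 pm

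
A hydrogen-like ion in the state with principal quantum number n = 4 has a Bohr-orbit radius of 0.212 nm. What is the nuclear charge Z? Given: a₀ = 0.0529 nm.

4

r_n = n²a₀/Z ⇒ Z = n²a₀/r = 4² × 0.0529 / 0.212 ≈ 3.99
Z = 4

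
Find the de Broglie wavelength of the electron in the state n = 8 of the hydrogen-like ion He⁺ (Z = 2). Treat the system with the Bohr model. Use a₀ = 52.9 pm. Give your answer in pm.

The Bohr quantisation condition is nλ = 2πr_n.
r_n = n²a₀/Z = 1690 pm
λ = 2πr_n/n = 2π·1690/8 = 1330 pm

1330 pm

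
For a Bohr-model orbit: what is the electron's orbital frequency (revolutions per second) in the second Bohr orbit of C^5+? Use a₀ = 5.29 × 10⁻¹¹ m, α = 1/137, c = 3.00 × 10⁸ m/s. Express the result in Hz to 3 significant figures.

r = n²a₀/Z = 3.53 × 10⁻¹¹ m, v = Zαc/n = 6.57 × 10⁶ m/s
f = v/(2πr) = 2.96 × 10¹⁶ Hz

2.96 × 10¹⁶ Hz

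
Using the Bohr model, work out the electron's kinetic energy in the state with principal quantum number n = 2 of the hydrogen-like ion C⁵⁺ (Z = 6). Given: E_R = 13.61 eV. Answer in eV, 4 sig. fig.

For a Coulomb orbit the virial theorem gives K = −E_n.
E_n = −E_R·Z²/n², so K = E_R·Z²/n² = 13.61 × 6²/2² = 122.5 eV

122.5 eV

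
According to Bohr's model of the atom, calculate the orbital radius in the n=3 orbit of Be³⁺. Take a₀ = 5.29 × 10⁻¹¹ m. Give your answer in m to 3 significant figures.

1.19 × 10⁻¹⁰ m

r_n = n²a₀/Z = 3² × 5.29 × 10⁻¹¹ / 4
    = 9 × 5.29 × 10⁻¹¹ / 4 = 1.19 × 10⁻¹⁰ m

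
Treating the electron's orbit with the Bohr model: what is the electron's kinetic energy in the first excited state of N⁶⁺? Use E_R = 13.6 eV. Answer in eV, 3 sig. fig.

For a Coulomb orbit the virial theorem gives K = −E_n.
E_n = −E_R·Z²/n², so K = E_R·Z²/n² = 13.6 × 7²/2² = 167 eV

167 eV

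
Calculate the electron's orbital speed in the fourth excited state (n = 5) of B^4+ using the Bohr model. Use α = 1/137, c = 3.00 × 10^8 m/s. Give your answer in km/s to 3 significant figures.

2190 km/s

v_n = Zαc/n = 5 × 0.00730 × 3.00 × 10^8 / 5
    = 2190 km/s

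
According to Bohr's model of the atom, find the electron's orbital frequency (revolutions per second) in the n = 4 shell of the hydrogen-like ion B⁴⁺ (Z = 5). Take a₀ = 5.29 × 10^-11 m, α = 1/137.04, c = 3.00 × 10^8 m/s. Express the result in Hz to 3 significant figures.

2.57 × 10^15 Hz

r = n²a₀/Z = 1.69 × 10^-10 m, v = Zαc/n = 2.74 × 10^6 m/s
f = v/(2πr) = 2.57 × 10^15 Hz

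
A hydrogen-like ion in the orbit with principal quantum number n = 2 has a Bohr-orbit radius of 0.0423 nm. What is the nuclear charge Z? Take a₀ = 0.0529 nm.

r_n = n²a₀/Z ⇒ Z = n²a₀/r = 2² × 0.0529 / 0.0423 ≈ 5.00
Z = 5

5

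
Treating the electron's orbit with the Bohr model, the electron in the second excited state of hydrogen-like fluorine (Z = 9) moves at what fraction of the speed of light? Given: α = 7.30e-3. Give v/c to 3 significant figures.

0.0219

v_n = Zαc/n, so v/c = Zα/n = 9 × 0.00730 / 3 = 0.0219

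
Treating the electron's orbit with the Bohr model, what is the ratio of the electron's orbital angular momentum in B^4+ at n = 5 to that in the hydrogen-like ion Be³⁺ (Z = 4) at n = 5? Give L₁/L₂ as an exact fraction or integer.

1

L = nℏ is independent of Z.
L₁/L₂ = n₁/n₂ = 5/5 = 1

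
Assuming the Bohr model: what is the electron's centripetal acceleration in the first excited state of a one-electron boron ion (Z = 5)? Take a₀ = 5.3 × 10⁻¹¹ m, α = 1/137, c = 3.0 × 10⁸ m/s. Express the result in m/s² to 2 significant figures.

r = n²a₀/Z = 4.2 × 10⁻¹¹ m, v = Zαc/n = 5.5 × 10⁶ m/s
a = v²/r = (5.5 × 10⁶)² / 4.2 × 10⁻¹¹ = 7.1 × 10²³ m/s²

7.1 × 10²³ m/s²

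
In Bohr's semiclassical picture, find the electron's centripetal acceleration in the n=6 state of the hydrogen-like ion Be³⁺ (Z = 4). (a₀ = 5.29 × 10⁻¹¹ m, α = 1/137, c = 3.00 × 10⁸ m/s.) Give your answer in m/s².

4.48 × 10²¹ m/s²

r = n²a₀/Z = 4.76 × 10⁻¹⁰ m, v = Zαc/n = 1.46 × 10⁶ m/s
a = v²/r = (1.46 × 10⁶)² / 4.76 × 10⁻¹⁰ = 4.48 × 10²¹ m/s²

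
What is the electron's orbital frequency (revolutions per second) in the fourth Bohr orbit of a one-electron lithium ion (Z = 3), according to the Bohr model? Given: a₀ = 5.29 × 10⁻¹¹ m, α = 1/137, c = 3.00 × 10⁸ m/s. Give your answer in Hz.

9.26 × 10¹⁴ Hz

r = n²a₀/Z = 2.82 × 10⁻¹⁰ m, v = Zαc/n = 1.64 × 10⁶ m/s
f = v/(2πr) = 9.26 × 10¹⁴ Hz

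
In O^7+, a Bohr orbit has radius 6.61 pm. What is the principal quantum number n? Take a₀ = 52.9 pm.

r_n = n²a₀/Z ⇒ n² = rZ/a₀ = 6.61 × 8 / 52.9 ≈ 1.00
n = 1

1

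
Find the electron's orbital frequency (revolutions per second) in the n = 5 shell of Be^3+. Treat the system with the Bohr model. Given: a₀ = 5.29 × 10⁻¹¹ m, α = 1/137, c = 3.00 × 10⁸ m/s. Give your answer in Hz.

8.43 × 10¹⁴ Hz

r = n²a₀/Z = 3.31 × 10⁻¹⁰ m, v = Zαc/n = 1.75 × 10⁶ m/s
f = v/(2πr) = 8.43 × 10¹⁴ Hz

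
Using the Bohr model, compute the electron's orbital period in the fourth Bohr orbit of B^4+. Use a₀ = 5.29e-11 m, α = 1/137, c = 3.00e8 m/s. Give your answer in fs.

0.389 fs

r = n²a₀/Z = 4²·5.29e-11/5 = 1.69e-10 m
v = Zαc/n = 5·0.00730·3.00e8/4 = 2.74e6 m/s
T = 2πr/v = 3.89e-16 s = 0.389 fs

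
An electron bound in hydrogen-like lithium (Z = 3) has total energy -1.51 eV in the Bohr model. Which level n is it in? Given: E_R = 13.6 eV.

9

E_n = −E_R Z²/n² ⇒ n² = E_R Z²/(−E_n) = 13.6 × 3² / 1.51 ≈ 81.06
n = 9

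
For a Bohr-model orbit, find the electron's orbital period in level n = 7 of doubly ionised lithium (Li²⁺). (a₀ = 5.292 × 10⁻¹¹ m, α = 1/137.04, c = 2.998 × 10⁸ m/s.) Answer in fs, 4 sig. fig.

5.793 fs

r = n²a₀/Z = 7²·5.292 × 10⁻¹¹/3 = 8.644 × 10⁻¹⁰ m
v = Zαc/n = 3·0.007297·2.998 × 10⁸/7 = 9.376 × 10⁵ m/s
T = 2πr/v = 5.793 × 10⁻¹⁵ s = 5.793 fs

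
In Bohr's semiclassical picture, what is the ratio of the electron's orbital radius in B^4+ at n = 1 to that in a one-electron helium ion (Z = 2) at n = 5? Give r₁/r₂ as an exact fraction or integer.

2/125

r ∝ Z^-1 · n^2
r₁/r₂ = (5/2)^-1 · (1/5)^2 = 2/125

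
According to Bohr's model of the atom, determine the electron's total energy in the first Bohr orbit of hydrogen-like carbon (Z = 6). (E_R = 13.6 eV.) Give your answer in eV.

-490 eV

E_n = −E_R·Z²/n² = −13.6 × 6²/1² = -490 eV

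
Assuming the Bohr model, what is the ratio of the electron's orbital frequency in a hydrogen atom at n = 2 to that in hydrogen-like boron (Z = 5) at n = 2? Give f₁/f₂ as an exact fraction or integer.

f ∝ Z^2 · n^-3
f₁/f₂ = (1/5)^2 · (2/2)^-3 = 1/25

1/25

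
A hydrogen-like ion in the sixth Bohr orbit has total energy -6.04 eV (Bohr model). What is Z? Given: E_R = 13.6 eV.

E_n = −E_R Z²/n² ⇒ Z² = −E_n n²/E_R = 6.04 × 6² / 13.6 ≈ 15.99
Z = 4

4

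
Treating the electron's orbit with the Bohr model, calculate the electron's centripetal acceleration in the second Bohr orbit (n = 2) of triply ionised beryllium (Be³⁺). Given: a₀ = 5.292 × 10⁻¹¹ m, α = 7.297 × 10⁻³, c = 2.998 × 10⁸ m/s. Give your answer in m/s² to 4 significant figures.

r = n²a₀/Z = 5.292 × 10⁻¹¹ m, v = Zαc/n = 4.375 × 10⁶ m/s
a = v²/r = (4.375 × 10⁶)² / 5.292 × 10⁻¹¹ = 3.617 × 10²³ m/s²

3.617 × 10²³ m/s²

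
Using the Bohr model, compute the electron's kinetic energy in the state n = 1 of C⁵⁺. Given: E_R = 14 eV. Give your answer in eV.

For a Coulomb orbit the virial theorem gives K = −E_n.
E_n = −E_R·Z²/n², so K = E_R·Z²/n² = 14 × 6²/1² = 500 eV

500 eV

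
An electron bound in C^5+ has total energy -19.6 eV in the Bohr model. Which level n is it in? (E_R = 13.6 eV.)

5

E_n = −E_R Z²/n² ⇒ n² = E_R Z²/(−E_n) = 13.6 × 6² / 19.6 ≈ 24.98
n = 5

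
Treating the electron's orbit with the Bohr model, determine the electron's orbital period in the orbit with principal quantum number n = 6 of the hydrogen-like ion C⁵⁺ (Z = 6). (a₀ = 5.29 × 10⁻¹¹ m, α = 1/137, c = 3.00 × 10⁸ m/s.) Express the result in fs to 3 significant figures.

r = n²a₀/Z = 6²·5.29 × 10⁻¹¹/6 = 3.17 × 10⁻¹⁰ m
v = Zαc/n = 6·0.00730·3.00 × 10⁸/6 = 2.19 × 10⁶ m/s
T = 2πr/v = 9.11 × 10⁻¹⁶ s = 0.911 fs

0.911 fs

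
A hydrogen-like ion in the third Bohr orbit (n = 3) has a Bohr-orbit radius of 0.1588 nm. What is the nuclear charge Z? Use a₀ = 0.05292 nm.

r_n = n²a₀/Z ⇒ Z = n²a₀/r = 3² × 0.05292 / 0.1588 ≈ 3.00
Z = 3

3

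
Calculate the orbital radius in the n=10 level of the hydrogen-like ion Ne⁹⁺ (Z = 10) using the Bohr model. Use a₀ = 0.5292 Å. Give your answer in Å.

r_n = n²a₀/Z = 10² × 0.5292 / 10
    = 100 × 0.5292 / 10 = 5.292 Å

5.292 Å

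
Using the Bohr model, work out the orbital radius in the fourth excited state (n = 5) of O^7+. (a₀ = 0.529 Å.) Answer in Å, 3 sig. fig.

r_n = n²a₀/Z = 5² × 0.529 / 8
    = 25 × 0.529 / 8 = 1.65 Å

1.65 Å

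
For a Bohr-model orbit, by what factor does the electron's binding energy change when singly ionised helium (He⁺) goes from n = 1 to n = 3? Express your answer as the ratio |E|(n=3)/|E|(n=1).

1/9

|E| ∝ Z^2 · n^-2; with Z fixed, |E| ∝ n^-2.
|E|(n=3)/|E|(n=1) = (3/1)^-2 = 1/9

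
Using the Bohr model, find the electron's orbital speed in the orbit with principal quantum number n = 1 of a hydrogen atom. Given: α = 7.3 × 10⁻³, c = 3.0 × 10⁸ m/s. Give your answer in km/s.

v_n = Zαc/n = 1 × 0.0073 × 3.0 × 10⁸ / 1
    = 2200 km/s

2200 km/s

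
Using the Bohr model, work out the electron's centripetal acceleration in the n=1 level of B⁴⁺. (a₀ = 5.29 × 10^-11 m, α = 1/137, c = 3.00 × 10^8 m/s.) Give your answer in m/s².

r = n²a₀/Z = 1.06 × 10^-11 m, v = Zαc/n = 1.09 × 10^7 m/s
a = v²/r = (1.09 × 10^7)² / 1.06 × 10^-11 = 1.13 × 10^25 m/s²

1.13 × 10^25 m/s²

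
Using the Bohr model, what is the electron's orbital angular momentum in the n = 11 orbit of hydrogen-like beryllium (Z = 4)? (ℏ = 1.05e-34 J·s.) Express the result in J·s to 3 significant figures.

1.16e-33 J·s

L_n = nℏ = 11 × 1.05e-34 = 1.16e-33 J·s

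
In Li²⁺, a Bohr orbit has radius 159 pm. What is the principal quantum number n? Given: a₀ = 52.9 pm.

3

r_n = n²a₀/Z ⇒ n² = rZ/a₀ = 159 × 3 / 52.9 ≈ 9.02
n = 3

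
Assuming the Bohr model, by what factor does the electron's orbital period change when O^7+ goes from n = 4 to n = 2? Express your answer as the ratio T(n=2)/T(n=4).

T ∝ Z^-2 · n^3; with Z fixed, T ∝ n^3.
T(n=2)/T(n=4) = (2/4)^3 = 1/8

1/8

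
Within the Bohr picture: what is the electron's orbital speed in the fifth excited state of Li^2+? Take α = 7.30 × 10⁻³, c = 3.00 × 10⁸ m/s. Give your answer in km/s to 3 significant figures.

1100 km/s

v_n = Zαc/n = 3 × 0.00730 × 3.00 × 10⁸ / 6
    = 1100 km/s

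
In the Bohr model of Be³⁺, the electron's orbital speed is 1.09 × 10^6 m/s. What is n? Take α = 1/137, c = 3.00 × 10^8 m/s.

8

v_n = Zαc/n ⇒ n = Zαc/v = 4 × 0.00730 × 3.00 × 10^8 / 1.09 × 10^6 ≈ 8.04
n = 8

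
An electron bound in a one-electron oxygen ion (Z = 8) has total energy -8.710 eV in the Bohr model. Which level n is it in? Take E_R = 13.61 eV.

E_n = −E_R Z²/n² ⇒ n² = E_R Z²/(−E_n) = 13.61 × 8² / 8.710 ≈ 100.00
n = 10

10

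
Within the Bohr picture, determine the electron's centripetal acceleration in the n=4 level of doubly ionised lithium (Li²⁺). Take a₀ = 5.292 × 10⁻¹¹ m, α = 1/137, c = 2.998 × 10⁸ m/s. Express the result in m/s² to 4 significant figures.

9.544 × 10²¹ m/s²

r = n²a₀/Z = 2.822 × 10⁻¹⁰ m, v = Zαc/n = 1.641 × 10⁶ m/s
a = v²/r = (1.641 × 10⁶)² / 2.822 × 10⁻¹⁰ = 9.544 × 10²¹ m/s²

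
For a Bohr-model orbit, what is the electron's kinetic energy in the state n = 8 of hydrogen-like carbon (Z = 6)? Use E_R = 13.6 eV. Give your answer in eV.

For a Coulomb orbit the virial theorem gives K = −E_n.
E_n = −E_R·Z²/n², so K = E_R·Z²/n² = 13.6 × 6²/8² = 7.65 eV

7.65 eV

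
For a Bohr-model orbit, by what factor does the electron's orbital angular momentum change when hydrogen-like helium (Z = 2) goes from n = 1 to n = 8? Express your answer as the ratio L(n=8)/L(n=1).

L = nℏ depends only on n, so L ∝ n.
L(n=8)/L(n=1) = (8/1)^1 = 8

8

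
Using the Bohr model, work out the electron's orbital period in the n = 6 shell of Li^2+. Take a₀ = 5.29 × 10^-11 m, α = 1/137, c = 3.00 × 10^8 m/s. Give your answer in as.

3640 as

r = n²a₀/Z = 6²·5.29 × 10^-11/3 = 6.35 × 10^-10 m
v = Zαc/n = 3·0.00730·3.00 × 10^8/6 = 1.09 × 10^6 m/s
T = 2πr/v = 3.64 × 10^-15 s = 3640 as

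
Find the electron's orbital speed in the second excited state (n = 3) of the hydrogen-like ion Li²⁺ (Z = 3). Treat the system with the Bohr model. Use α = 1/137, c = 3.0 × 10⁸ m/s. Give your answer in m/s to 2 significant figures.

2.2 × 10⁶ m/s

v_n = Zαc/n = 3 × 0.0073 × 3.0 × 10⁸ / 3
    = 2.2 × 10⁶ m/s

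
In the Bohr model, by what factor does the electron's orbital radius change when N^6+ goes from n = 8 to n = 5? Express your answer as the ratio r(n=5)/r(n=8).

r ∝ Z^-1 · n^2; with Z fixed, r ∝ n^2.
r(n=5)/r(n=8) = (5/8)^2 = 25/64

25/64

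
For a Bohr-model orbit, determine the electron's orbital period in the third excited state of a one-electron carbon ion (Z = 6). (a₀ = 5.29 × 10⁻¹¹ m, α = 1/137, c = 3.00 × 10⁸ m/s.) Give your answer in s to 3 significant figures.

2.70 × 10⁻¹⁶ s

r = n²a₀/Z = 4²·5.29 × 10⁻¹¹/6 = 1.41 × 10⁻¹⁰ m
v = Zαc/n = 6·0.00730·3.00 × 10⁸/4 = 3.28 × 10⁶ m/s
T = 2πr/v = 2.70 × 10⁻¹⁶ s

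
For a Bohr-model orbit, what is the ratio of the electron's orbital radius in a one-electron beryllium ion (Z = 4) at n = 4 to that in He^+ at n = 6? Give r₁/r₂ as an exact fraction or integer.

2/9

r ∝ Z^-1 · n^2
r₁/r₂ = (4/2)^-1 · (4/6)^2 = 2/9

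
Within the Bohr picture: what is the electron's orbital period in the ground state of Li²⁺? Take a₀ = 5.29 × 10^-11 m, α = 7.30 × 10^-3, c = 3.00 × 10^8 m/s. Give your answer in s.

1.69 × 10^-17 s

r = n²a₀/Z = 1²·5.29 × 10^-11/3 = 1.76 × 10^-11 m
v = Zαc/n = 3·0.00730·3.00 × 10^8/1 = 6.57 × 10^6 m/s
T = 2πr/v = 1.69 × 10^-17 s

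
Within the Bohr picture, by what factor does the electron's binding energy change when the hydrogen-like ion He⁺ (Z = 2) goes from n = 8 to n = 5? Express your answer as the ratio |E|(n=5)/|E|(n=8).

64/25

|E| ∝ Z^2 · n^-2; with Z fixed, |E| ∝ n^-2.
|E|(n=5)/|E|(n=8) = (5/8)^-2 = 64/25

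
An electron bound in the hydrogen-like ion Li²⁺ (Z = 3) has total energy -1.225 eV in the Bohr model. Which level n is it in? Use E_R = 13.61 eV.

E_n = −E_R Z²/n² ⇒ n² = E_R Z²/(−E_n) = 13.61 × 3² / 1.225 ≈ 99.99
n = 10

10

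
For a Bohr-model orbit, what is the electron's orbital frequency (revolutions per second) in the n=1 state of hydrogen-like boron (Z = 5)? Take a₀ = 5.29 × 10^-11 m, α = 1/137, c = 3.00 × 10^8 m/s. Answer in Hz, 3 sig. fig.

1.65 × 10^17 Hz

r = n²a₀/Z = 1.06 × 10^-11 m, v = Zαc/n = 1.09 × 10^7 m/s
f = v/(2πr) = 1.65 × 10^17 Hz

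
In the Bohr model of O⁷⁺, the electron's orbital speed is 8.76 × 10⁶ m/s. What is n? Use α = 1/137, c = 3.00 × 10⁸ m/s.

2

v_n = Zαc/n ⇒ n = Zαc/v = 8 × 0.00730 × 3.00 × 10⁸ / 8.76 × 10⁶ ≈ 2.00
n = 2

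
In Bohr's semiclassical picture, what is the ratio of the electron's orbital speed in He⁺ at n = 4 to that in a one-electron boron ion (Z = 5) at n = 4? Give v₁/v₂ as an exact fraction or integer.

2/5

v ∝ Z^1 · n^-1
v₁/v₂ = (2/5)^1 · (4/4)^-1 = 2/5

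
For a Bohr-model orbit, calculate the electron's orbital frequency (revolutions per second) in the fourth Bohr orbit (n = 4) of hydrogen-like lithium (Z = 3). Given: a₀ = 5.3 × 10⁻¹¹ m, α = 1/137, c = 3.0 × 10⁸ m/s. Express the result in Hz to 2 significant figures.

9.2 × 10¹⁴ Hz

r = n²a₀/Z = 2.8 × 10⁻¹⁰ m, v = Zαc/n = 1.6 × 10⁶ m/s
f = v/(2πr) = 9.2 × 10¹⁴ Hz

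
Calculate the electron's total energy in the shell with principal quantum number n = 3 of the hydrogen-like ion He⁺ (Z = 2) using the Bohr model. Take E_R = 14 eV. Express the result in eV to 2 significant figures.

E_n = −E_R·Z²/n² = −14 × 2²/3² = -6.2 eV

-6.2 eV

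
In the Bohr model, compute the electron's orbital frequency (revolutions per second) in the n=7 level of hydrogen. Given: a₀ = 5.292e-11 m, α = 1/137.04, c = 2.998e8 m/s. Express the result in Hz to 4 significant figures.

r = n²a₀/Z = 2.593e-9 m, v = Zαc/n = 3.125e5 m/s
f = v/(2πr) = 1.918e13 Hz

1.918e13 Hz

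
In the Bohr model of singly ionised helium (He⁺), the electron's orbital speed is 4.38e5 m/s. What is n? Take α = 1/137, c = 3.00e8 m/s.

10

v_n = Zαc/n ⇒ n = Zαc/v = 2 × 0.00730 × 3.00e8 / 4.38e5 ≈ 10.00
n = 10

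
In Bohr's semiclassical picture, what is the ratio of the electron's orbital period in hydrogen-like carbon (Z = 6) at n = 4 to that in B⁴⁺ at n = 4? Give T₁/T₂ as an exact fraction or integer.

25/36

T ∝ Z^-2 · n^3
T₁/T₂ = (6/5)^-2 · (4/4)^3 = 25/36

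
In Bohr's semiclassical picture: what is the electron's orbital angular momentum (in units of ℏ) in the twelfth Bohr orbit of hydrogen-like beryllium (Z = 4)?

12

L_n = nℏ, so L/ℏ = n = 12.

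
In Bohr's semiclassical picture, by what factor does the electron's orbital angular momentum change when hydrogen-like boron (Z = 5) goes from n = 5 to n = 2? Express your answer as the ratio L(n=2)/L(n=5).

L = nℏ depends only on n, so L ∝ n.
L(n=2)/L(n=5) = (2/5)^1 = 2/5

2/5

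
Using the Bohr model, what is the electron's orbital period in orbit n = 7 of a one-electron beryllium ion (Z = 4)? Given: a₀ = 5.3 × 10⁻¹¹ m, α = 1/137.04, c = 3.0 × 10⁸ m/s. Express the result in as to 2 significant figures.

3300 as

r = n²a₀/Z = 7²·5.3 × 10⁻¹¹/4 = 6.5 × 10⁻¹⁰ m
v = Zαc/n = 4·0.0073·3.0 × 10⁸/7 = 1.3 × 10⁶ m/s
T = 2πr/v = 3.3 × 10⁻¹⁵ s = 3300 as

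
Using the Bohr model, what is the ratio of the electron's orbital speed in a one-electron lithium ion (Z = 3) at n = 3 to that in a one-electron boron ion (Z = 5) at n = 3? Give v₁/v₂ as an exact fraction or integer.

v ∝ Z^1 · n^-1
v₁/v₂ = (3/5)^1 · (3/3)^-1 = 3/5

3/5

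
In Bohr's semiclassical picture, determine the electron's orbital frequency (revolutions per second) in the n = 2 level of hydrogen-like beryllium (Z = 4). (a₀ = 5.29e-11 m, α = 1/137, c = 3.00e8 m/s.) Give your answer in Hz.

1.32e16 Hz

r = n²a₀/Z = 5.29e-11 m, v = Zαc/n = 4.38e6 m/s
f = v/(2πr) = 1.32e16 Hz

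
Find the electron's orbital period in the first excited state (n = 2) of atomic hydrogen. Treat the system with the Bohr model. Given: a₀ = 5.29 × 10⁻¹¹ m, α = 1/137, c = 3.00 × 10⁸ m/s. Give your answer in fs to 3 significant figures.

1.21 fs

r = n²a₀/Z = 2²·5.29 × 10⁻¹¹/1 = 2.12 × 10⁻¹⁰ m
v = Zαc/n = 1·0.00730·3.00 × 10⁸/2 = 1.09 × 10⁶ m/s
T = 2πr/v = 1.21 × 10⁻¹⁵ s = 1.21 fs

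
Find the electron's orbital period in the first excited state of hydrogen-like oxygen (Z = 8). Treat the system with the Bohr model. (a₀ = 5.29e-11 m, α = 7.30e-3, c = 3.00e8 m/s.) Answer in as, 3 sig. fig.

19.0 as

r = n²a₀/Z = 2²·5.29e-11/8 = 2.65e-11 m
v = Zαc/n = 8·0.00730·3.00e8/2 = 8.76e6 m/s
T = 2πr/v = 1.90e-17 s = 19.0 as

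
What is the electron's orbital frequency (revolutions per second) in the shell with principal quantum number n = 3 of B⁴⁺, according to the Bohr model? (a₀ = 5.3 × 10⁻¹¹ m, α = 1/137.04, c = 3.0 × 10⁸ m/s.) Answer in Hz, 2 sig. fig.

6.1 × 10¹⁵ Hz

r = n²a₀/Z = 9.5 × 10⁻¹¹ m, v = Zαc/n = 3.6 × 10⁶ m/s
f = v/(2πr) = 6.1 × 10¹⁵ Hz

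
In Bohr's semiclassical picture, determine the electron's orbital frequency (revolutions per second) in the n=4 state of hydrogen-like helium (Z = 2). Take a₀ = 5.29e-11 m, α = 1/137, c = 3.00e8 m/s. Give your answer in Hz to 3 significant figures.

4.12e14 Hz

r = n²a₀/Z = 4.23e-10 m, v = Zαc/n = 1.09e6 m/s
f = v/(2πr) = 4.12e14 Hz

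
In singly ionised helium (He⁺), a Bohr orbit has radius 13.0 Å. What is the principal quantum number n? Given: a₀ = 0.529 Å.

7

r_n = n²a₀/Z ⇒ n² = rZ/a₀ = 13.0 × 2 / 0.529 ≈ 49.15
n = 7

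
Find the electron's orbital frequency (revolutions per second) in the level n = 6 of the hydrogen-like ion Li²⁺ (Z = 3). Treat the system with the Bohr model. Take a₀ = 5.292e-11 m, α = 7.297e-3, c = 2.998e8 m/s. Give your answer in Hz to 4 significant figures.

2.741e14 Hz

r = n²a₀/Z = 6.350e-10 m, v = Zαc/n = 1.094e6 m/s
f = v/(2πr) = 2.741e14 Hz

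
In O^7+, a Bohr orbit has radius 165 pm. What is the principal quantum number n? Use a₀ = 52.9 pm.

5

r_n = n²a₀/Z ⇒ n² = rZ/a₀ = 165 × 8 / 52.9 ≈ 24.95
n = 5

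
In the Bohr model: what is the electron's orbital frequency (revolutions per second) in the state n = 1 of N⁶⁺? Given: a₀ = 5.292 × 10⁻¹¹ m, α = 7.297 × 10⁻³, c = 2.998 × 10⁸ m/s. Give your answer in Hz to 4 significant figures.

3.224 × 10¹⁷ Hz

r = n²a₀/Z = 7.560 × 10⁻¹² m, v = Zαc/n = 1.531 × 10⁷ m/s
f = v/(2πr) = 3.224 × 10¹⁷ Hz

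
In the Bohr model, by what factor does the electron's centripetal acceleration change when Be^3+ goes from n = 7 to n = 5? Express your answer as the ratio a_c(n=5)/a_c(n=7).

a_c ∝ Z^3 · n^-4; with Z fixed, a_c ∝ n^-4.
a_c(n=5)/a_c(n=7) = (5/7)^-4 = 2401/625

2401/625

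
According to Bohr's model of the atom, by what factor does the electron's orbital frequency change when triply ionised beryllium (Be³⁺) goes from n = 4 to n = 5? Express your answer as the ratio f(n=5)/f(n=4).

f ∝ Z^2 · n^-3; with Z fixed, f ∝ n^-3.
f(n=5)/f(n=4) = (5/4)^-3 = 64/125

64/125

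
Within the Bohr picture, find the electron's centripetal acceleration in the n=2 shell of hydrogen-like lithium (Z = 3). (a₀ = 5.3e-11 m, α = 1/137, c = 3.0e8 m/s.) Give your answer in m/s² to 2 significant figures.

1.5e23 m/s²

r = n²a₀/Z = 7.1e-11 m, v = Zαc/n = 3.3e6 m/s
a = v²/r = (3.3e6)² / 7.1e-11 = 1.5e23 m/s²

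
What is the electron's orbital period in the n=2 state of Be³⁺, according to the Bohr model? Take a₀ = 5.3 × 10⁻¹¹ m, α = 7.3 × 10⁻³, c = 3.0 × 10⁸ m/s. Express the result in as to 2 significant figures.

76 as

r = n²a₀/Z = 2²·5.3 × 10⁻¹¹/4 = 5.3 × 10⁻¹¹ m
v = Zαc/n = 4·0.0073·3.0 × 10⁸/2 = 4.4 × 10⁶ m/s
T = 2πr/v = 7.6 × 10⁻¹⁷ s = 76 as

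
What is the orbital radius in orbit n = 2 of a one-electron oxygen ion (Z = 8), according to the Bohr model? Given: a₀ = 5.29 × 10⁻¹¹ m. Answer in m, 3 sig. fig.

r_n = n²a₀/Z = 2² × 5.29 × 10⁻¹¹ / 8
    = 4 × 5.29 × 10⁻¹¹ / 8 = 2.65 × 10⁻¹¹ m

2.65 × 10⁻¹¹ m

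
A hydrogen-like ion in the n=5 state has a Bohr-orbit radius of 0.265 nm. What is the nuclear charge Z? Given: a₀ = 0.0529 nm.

5

r_n = n²a₀/Z ⇒ Z = n²a₀/r = 5² × 0.0529 / 0.265 ≈ 4.99
Z = 5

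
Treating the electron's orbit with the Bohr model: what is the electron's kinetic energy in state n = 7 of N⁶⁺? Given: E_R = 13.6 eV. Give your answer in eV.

For a Coulomb orbit the virial theorem gives K = −E_n.
E_n = −E_R·Z²/n², so K = E_R·Z²/n² = 13.6 × 7²/7² = 13.6 eV

13.6 eV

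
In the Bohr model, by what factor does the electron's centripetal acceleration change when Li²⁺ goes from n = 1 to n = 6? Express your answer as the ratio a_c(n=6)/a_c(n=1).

a_c ∝ Z^3 · n^-4; with Z fixed, a_c ∝ n^-4.
a_c(n=6)/a_c(n=1) = (6/1)^-4 = 1/1296

1/1296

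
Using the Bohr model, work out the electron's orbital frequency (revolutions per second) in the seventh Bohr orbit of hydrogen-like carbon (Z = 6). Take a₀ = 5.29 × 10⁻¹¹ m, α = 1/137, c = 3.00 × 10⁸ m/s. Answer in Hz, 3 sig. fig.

r = n²a₀/Z = 4.32 × 10⁻¹⁰ m, v = Zαc/n = 1.88 × 10⁶ m/s
f = v/(2πr) = 6.91 × 10¹⁴ Hz

6.91 × 10¹⁴ Hz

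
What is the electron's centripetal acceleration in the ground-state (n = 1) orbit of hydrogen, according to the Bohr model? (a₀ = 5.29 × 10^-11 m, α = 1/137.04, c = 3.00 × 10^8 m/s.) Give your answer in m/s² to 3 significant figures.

r = n²a₀/Z = 5.29 × 10^-11 m, v = Zαc/n = 2.19 × 10^6 m/s
a = v²/r = (2.19 × 10^6)² / 5.29 × 10^-11 = 9.06 × 10^22 m/s²

9.06 × 10^22 m/s²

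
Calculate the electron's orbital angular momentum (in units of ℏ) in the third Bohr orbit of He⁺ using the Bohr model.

L_n = nℏ, so L/ℏ = n = 3.

3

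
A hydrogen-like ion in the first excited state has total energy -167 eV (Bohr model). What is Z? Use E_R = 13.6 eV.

7

E_n = −E_R Z²/n² ⇒ Z² = −E_n n²/E_R = 167 × 2² / 13.6 ≈ 49.12
Z = 7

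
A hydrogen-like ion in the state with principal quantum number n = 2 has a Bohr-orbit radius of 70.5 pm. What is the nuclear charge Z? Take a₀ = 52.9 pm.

r_n = n²a₀/Z ⇒ Z = n²a₀/r = 2² × 52.9 / 70.5 ≈ 3.00
Z = 3

3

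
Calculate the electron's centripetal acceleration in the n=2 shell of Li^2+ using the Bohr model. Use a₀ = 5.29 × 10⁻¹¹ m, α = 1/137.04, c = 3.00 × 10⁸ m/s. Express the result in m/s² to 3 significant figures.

1.53 × 10²³ m/s²

r = n²a₀/Z = 7.05 × 10⁻¹¹ m, v = Zαc/n = 3.28 × 10⁶ m/s
a = v²/r = (3.28 × 10⁶)² / 7.05 × 10⁻¹¹ = 1.53 × 10²³ m/s²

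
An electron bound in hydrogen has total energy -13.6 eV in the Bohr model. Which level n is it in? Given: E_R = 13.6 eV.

E_n = −E_R Z²/n² ⇒ n² = E_R Z²/(−E_n) = 13.6 × 1² / 13.6 ≈ 1.00
n = 1

1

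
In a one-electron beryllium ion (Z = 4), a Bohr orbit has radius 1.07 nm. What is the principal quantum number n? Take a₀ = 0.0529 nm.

r_n = n²a₀/Z ⇒ n² = rZ/a₀ = 1.07 × 4 / 0.0529 ≈ 80.91
n = 9

9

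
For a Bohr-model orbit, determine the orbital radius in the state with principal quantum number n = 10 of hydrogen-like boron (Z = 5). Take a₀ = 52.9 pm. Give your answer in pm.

1060 pm

r_n = n²a₀/Z = 10² × 52.9 / 5
    = 100 × 52.9 / 5 = 1060 pm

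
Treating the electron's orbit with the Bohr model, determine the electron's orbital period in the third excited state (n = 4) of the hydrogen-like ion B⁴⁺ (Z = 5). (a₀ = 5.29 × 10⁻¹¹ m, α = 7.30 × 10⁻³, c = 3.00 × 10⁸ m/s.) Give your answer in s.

3.89 × 10⁻¹⁶ s

r = n²a₀/Z = 4²·5.29 × 10⁻¹¹/5 = 1.69 × 10⁻¹⁰ m
v = Zαc/n = 5·0.00730·3.00 × 10⁸/4 = 2.74 × 10⁶ m/s
T = 2πr/v = 3.89 × 10⁻¹⁶ s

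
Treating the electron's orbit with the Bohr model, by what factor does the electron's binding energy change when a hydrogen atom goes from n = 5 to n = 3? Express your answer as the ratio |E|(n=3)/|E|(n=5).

|E| ∝ Z^2 · n^-2; with Z fixed, |E| ∝ n^-2.
|E|(n=3)/|E|(n=5) = (3/5)^-2 = 25/9

25/9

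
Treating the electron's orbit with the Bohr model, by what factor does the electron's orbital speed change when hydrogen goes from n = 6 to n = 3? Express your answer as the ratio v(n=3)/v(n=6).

v ∝ Z^1 · n^-1; with Z fixed, v ∝ n^-1.
v(n=3)/v(n=6) = (3/6)^-1 = 2

2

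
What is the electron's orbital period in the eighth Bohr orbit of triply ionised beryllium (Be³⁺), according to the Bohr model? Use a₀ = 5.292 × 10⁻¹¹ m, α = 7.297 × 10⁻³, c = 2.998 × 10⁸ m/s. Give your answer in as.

r = n²a₀/Z = 8²·5.292 × 10⁻¹¹/4 = 8.467 × 10⁻¹⁰ m
v = Zαc/n = 4·0.007297·2.998 × 10⁸/8 = 1.094 × 10⁶ m/s
T = 2πr/v = 4.864 × 10⁻¹⁵ s = 4864 as

4864 as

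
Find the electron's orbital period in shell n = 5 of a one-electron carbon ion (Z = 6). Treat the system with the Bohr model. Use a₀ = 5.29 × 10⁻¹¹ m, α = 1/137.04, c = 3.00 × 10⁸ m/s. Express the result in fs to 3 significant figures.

r = n²a₀/Z = 5²·5.29 × 10⁻¹¹/6 = 2.20 × 10⁻¹⁰ m
v = Zαc/n = 6·0.00730·3.00 × 10⁸/5 = 2.63 × 10⁶ m/s
T = 2πr/v = 5.27 × 10⁻¹⁶ s = 0.527 fs

0.527 fs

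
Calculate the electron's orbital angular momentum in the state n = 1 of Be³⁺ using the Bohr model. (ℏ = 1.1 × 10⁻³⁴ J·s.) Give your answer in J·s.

1.1 × 10⁻³⁴ J·s

L_n = nℏ = 1 × 1.1 × 10⁻³⁴ = 1.1 × 10⁻³⁴ J·s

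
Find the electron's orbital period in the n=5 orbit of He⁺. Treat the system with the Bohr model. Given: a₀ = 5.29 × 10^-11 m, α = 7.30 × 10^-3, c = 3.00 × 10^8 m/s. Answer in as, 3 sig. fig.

4740 as

r = n²a₀/Z = 5²·5.29 × 10^-11/2 = 6.61 × 10^-10 m
v = Zαc/n = 2·0.00730·3.00 × 10^8/5 = 8.76 × 10^5 m/s
T = 2πr/v = 4.74 × 10^-15 s = 4740 as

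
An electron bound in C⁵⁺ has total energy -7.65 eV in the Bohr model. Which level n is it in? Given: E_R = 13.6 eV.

8

E_n = −E_R Z²/n² ⇒ n² = E_R Z²/(−E_n) = 13.6 × 6² / 7.65 ≈ 64.00
n = 8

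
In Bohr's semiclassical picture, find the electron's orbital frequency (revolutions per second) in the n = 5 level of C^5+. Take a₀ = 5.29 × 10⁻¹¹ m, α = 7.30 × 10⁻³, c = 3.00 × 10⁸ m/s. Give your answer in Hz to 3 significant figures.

1.90 × 10¹⁵ Hz

r = n²a₀/Z = 2.20 × 10⁻¹⁰ m, v = Zαc/n = 2.63 × 10⁶ m/s
f = v/(2πr) = 1.90 × 10¹⁵ Hz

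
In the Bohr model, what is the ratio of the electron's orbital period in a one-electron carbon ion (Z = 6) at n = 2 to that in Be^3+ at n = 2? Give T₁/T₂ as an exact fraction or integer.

4/9

T ∝ Z^-2 · n^3
T₁/T₂ = (6/4)^-2 · (2/2)^3 = 4/9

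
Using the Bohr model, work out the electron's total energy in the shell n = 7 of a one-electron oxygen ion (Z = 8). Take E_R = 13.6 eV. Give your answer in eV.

E_n = −E_R·Z²/n² = −13.6 × 8²/7² = -17.8 eV

-17.8 eV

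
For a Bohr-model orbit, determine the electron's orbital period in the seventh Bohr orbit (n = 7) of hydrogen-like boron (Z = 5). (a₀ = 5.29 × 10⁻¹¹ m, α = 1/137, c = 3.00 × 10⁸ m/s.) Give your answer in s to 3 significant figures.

r = n²a₀/Z = 7²·5.29 × 10⁻¹¹/5 = 5.18 × 10⁻¹⁰ m
v = Zαc/n = 5·0.00730·3.00 × 10⁸/7 = 1.56 × 10⁶ m/s
T = 2πr/v = 2.08 × 10⁻¹⁵ s

2.08 × 10⁻¹⁵ s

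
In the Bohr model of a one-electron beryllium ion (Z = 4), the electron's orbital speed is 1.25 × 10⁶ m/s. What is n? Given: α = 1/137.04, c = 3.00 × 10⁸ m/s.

7

v_n = Zαc/n ⇒ n = Zαc/v = 4 × 0.00730 × 3.00 × 10⁸ / 1.25 × 10⁶ ≈ 7.01
n = 7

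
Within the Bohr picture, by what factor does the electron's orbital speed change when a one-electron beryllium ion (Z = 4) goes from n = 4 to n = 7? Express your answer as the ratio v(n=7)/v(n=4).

v ∝ Z^1 · n^-1; with Z fixed, v ∝ n^-1.
v(n=7)/v(n=4) = (7/4)^-1 = 4/7

4/7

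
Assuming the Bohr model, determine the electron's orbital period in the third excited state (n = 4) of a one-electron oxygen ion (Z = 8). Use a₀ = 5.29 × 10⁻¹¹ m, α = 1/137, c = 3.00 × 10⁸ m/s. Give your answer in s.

r = n²a₀/Z = 4²·5.29 × 10⁻¹¹/8 = 1.06 × 10⁻¹⁰ m
v = Zαc/n = 8·0.00730·3.00 × 10⁸/4 = 4.38 × 10⁶ m/s
T = 2πr/v = 1.52 × 10⁻¹⁶ s

1.52 × 10⁻¹⁶ s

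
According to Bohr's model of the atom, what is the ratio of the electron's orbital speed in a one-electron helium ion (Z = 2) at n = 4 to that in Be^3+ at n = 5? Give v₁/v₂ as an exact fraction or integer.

v ∝ Z^1 · n^-1
v₁/v₂ = (2/4)^1 · (4/5)^-1 = 5/8

5/8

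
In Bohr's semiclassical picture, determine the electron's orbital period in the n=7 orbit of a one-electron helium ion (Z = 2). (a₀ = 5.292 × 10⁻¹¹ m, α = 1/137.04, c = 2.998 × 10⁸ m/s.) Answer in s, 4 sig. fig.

1.303 × 10⁻¹⁴ s

r = n²a₀/Z = 7²·5.292 × 10⁻¹¹/2 = 1.297 × 10⁻⁹ m
v = Zαc/n = 2·0.007297·2.998 × 10⁸/7 = 6.251 × 10⁵ m/s
T = 2πr/v = 1.303 × 10⁻¹⁴ s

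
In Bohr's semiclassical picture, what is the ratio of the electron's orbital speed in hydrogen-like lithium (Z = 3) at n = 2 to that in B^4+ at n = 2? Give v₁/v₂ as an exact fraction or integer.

3/5

v ∝ Z^1 · n^-1
v₁/v₂ = (3/5)^1 · (2/2)^-1 = 3/5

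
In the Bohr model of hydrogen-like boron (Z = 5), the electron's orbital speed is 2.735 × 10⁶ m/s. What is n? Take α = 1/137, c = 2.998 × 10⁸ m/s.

4

v_n = Zαc/n ⇒ n = Zαc/v = 5 × 0.007299 × 2.998 × 10⁸ / 2.735 × 10⁶ ≈ 4.00
n = 4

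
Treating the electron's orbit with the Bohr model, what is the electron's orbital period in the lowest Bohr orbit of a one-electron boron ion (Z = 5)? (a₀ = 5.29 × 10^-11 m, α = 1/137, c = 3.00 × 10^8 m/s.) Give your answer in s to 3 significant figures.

6.07 × 10^-18 s

r = n²a₀/Z = 1²·5.29 × 10^-11/5 = 1.06 × 10^-11 m
v = Zαc/n = 5·0.00730·3.00 × 10^8/1 = 1.09 × 10^7 m/s
T = 2πr/v = 6.07 × 10^-18 s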